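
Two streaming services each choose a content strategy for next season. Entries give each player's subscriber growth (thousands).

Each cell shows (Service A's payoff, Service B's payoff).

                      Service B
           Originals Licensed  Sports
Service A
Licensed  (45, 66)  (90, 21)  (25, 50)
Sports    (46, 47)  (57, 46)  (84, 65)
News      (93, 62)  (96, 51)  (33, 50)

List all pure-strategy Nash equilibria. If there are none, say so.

(Licensed, Originals): Service A can switch to Sports (45 → 46). Not NE.
(Licensed, Licensed): Service A can switch to News (90 → 96). Not NE.
(Licensed, Sports): Service A can switch to Sports (25 → 84). Not NE.
(Sports, Originals): Service A can switch to News (46 → 93). Not NE.
(Sports, Licensed): Service A can switch to Licensed (57 → 90). Not NE.
(Sports, Sports): Service A gets 84, best alternative 33; Service B gets 65, best alternative 47. No profitable deviation — NE.
(News, Originals): Service A gets 93, best alternative 46; Service B gets 62, best alternative 51. No profitable deviation — NE.
(News, Licensed): Service B can switch to Originals (51 → 62). Not NE.
(The remaining 1 profile has a profitable deviation by the same check.)

(Sports, Sports), (News, Originals)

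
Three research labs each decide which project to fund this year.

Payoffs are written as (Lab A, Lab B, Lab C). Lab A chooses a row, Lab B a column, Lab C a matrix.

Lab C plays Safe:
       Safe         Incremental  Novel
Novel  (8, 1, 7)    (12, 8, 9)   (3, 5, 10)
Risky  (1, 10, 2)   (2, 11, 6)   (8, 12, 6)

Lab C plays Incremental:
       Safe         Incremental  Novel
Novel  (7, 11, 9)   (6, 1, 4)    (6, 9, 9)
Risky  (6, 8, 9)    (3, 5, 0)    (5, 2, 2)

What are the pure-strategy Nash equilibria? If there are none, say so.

Lab A against (Safe, Safe): payoffs 8, 1 → best response Novel.
Lab A against (Safe, Incremental): payoffs 7, 6 → best response Novel.
Lab A against (Incremental, Safe): payoffs 12, 2 → best response Novel.
Lab A against (Incremental, Incremental): payoffs 6, 3 → best response Novel.
Lab A against (Novel, Safe): payoffs 3, 8 → best response Risky.
Lab A against (Novel, Incremental): payoffs 6, 5 → best response Novel.
Lab B against (Novel, Safe): payoffs 1, 8, 5 → best response Incremental.
Lab B against (Novel, Incremental): payoffs 11, 1, 9 → best response Safe.
Lab B against (Risky, Safe): payoffs 10, 11, 12 → best response Novel.
Lab B against (Risky, Incremental): payoffs 8, 5, 2 → best response Safe.
Lab C against (Novel, Safe): payoffs 7, 9 → best response Incremental.
Lab C against (Novel, Incremental): payoffs 9, 4 → best response Safe.
Lab C against (Novel, Novel): payoffs 10, 9 → best response Safe.
Lab C against (Risky, Safe): payoffs 2, 9 → best response Incremental.
Lab C against (Risky, Incremental): payoffs 6, 0 → best response Safe.
Lab C against (Risky, Novel): payoffs 6, 2 → best response Safe.
Mutual best responses: (Novel, Safe, Incremental); (Novel, Incremental, Safe); (Risky, Novel, Safe).

Pure-strategy Nash equilibria: (Novel, Safe, Incremental) and (Novel, Incremental, Safe) and (Risky, Novel, Safe)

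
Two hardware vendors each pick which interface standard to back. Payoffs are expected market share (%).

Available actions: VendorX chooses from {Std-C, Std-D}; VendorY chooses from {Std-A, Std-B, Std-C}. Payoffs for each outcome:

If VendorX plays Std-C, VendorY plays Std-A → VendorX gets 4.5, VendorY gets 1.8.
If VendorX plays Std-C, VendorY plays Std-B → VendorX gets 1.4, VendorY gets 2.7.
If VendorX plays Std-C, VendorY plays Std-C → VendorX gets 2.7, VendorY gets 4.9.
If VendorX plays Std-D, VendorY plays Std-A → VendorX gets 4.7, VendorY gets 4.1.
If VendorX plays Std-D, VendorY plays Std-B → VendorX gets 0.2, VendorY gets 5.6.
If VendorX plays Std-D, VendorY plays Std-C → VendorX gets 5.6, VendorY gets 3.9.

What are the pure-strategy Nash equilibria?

(Std-C, Std-A): VendorX can switch to Std-D (4.5 → 4.7). Not NE.
(Std-C, Std-B): VendorY can switch to Std-C (2.7 → 4.9). Not NE.
(Std-C, Std-C): VendorX can switch to Std-D (2.7 → 5.6). Not NE.
(Std-D, Std-A): VendorY can switch to Std-B (4.1 → 5.6). Not NE.
(Std-D, Std-B): VendorX can switch to Std-C (0.2 → 1.4). Not NE.
(Std-D, Std-C): VendorY can switch to Std-A (3.9 → 4.1). Not NE.

none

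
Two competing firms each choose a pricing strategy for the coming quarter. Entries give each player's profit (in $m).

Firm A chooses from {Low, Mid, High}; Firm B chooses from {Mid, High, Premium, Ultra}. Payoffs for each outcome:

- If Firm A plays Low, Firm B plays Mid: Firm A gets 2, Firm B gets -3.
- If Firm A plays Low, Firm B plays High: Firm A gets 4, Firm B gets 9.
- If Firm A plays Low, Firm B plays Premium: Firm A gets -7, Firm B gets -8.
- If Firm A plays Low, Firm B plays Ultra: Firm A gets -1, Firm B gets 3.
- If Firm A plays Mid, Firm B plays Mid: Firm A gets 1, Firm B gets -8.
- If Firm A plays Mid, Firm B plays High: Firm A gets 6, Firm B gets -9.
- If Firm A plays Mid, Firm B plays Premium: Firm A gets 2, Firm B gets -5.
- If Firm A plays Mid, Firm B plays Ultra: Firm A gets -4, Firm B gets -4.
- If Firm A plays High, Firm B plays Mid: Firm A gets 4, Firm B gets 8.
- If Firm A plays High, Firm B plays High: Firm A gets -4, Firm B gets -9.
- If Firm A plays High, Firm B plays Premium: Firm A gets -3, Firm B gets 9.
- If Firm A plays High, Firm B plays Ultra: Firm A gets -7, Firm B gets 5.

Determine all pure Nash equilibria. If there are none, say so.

This game has no pure Nash equilibrium.

Firm A against Mid: payoffs 2, 1, 4 → best response High.
Firm A against High: payoffs 4, 6, -4 → best response Mid.
Firm A against Premium: payoffs -7, 2, -3 → best response Mid.
Firm A against Ultra: payoffs -1, -4, -7 → best response Low.
Firm B against Low: payoffs -3, 9, -8, 3 → best response High.
Firm B against Mid: payoffs -8, -9, -5, -4 → best response Ultra.
Firm B against High: payoffs 8, -9, 9, 5 → best response Premium.
No profile is a mutual best response for all players.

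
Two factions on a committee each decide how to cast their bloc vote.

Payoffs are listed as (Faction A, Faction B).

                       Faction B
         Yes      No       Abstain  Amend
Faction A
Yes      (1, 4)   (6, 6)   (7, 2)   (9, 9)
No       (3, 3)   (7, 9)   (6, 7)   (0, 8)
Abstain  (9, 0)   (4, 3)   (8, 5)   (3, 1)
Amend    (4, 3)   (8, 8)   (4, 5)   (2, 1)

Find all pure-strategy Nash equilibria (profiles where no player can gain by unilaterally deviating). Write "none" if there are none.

(Yes, Amend); (Abstain, Abstain); (Amend, No)

Faction A against Yes: payoffs 1, 3, 9, 4 → best response Abstain.
Faction A against No: payoffs 6, 7, 4, 8 → best response Amend.
Faction A against Abstain: payoffs 7, 6, 8, 4 → best response Abstain.
Faction A against Amend: payoffs 9, 0, 3, 2 → best response Yes.
Faction B against Yes: payoffs 4, 6, 2, 9 → best response Amend.
Faction B against No: payoffs 3, 9, 7, 8 → best response No.
Faction B against Abstain: payoffs 0, 3, 5, 1 → best response Abstain.
Faction B against Amend: payoffs 3, 8, 5, 1 → best response No.
Mutual best responses: (Yes, Amend); (Abstain, Abstain); (Amend, No).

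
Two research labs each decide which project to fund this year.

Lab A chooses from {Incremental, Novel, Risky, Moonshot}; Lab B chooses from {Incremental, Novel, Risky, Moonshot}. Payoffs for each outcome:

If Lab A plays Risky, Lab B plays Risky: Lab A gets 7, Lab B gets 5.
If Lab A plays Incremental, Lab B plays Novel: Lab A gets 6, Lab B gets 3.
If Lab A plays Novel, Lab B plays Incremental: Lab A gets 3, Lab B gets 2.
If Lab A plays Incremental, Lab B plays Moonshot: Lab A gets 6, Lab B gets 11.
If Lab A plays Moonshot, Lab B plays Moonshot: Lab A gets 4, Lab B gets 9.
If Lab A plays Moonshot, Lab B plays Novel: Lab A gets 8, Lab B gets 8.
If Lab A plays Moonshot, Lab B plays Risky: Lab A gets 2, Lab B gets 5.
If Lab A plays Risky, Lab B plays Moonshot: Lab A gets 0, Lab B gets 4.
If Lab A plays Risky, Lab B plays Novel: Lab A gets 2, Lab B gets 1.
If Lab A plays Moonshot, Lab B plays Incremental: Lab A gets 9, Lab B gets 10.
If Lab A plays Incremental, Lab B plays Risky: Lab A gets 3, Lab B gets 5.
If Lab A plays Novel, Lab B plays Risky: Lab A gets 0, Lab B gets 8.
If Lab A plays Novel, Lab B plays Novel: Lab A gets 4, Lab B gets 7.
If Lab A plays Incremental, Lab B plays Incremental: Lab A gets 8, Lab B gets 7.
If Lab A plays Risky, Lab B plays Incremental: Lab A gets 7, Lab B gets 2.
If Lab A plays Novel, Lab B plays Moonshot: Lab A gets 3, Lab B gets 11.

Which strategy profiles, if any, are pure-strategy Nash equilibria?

(Incremental, Incremental): Lab A can switch to Moonshot (8 → 9). Not NE.
(Incremental, Novel): Lab A can switch to Moonshot (6 → 8). Not NE.
(Incremental, Risky): Lab A can switch to Risky (3 → 7). Not NE.
(Incremental, Moonshot): Lab A gets 6, best alternative 4; Lab B gets 11, best alternative 7. No profitable deviation — NE.
(Novel, Incremental): Lab A can switch to Incremental (3 → 8). Not NE.
(Novel, Novel): Lab A can switch to Incremental (4 → 6). Not NE.
(Novel, Risky): Lab A can switch to Incremental (0 → 3). Not NE.
(Risky, Risky): Lab A gets 7, best alternative 3; Lab B gets 5, best alternative 4. No profitable deviation — NE.
(Moonshot, Incremental): Lab A gets 9, best alternative 8; Lab B gets 10, best alternative 9. No profitable deviation — NE.
(The remaining 7 profiles each have a profitable deviation by the same check.)

(Incremental, Moonshot) and (Risky, Risky) and (Moonshot, Incremental)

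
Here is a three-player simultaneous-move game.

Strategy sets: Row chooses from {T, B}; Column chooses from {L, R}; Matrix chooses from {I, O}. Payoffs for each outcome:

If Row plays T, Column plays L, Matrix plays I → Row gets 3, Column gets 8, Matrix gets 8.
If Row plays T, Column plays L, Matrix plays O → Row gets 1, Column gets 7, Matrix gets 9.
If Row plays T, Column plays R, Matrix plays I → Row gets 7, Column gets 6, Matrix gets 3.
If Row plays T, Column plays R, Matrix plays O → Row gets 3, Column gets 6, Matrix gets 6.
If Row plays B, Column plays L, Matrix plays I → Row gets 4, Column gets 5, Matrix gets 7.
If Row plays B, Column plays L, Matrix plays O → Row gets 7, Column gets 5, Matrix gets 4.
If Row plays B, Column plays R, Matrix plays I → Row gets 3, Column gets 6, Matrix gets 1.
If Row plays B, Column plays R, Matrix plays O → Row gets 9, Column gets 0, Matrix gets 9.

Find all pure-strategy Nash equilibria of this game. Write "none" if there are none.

For each strategy profile, look for a profitable unilateral deviation.
(T, L, I): Row can switch to B (3 → 4). Not NE.
(T, L, O): Row can switch to B (1 → 7). Not NE.
(T, R, I): Column can switch to L (6 → 8). Not NE.
(T, R, O): Row can switch to B (3 → 9). Not NE.
(B, L, I): Column can switch to R (5 → 6). Not NE.
(B, L, O): Matrix can switch to I (4 → 7). Not NE.
(B, R, I): Row can switch to T (3 → 7). Not NE.
(B, R, O): Column can switch to L (0 → 5). Not NE.

none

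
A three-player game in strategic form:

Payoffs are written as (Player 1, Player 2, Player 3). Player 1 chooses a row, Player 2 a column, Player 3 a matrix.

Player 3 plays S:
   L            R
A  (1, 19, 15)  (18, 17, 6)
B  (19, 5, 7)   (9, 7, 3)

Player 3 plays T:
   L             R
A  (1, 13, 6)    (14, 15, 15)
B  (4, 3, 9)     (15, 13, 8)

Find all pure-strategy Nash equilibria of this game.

Pure NE: (B, R, T)

Player 1 against (L, S): payoffs 1, 19 → best response B.
Player 1 against (L, T): payoffs 1, 4 → best response B.
Player 1 against (R, S): payoffs 18, 9 → best response A.
Player 1 against (R, T): payoffs 14, 15 → best response B.
Player 2 against (A, S): payoffs 19, 17 → best response L.
Player 2 against (A, T): payoffs 13, 15 → best response R.
Player 2 against (B, S): payoffs 5, 7 → best response R.
Player 2 against (B, T): payoffs 3, 13 → best response R.
Player 3 against (A, L): payoffs 15, 6 → best response S.
Player 3 against (A, R): payoffs 6, 15 → best response T.
Player 3 against (B, L): payoffs 7, 9 → best response T.
Player 3 against (B, R): payoffs 3, 8 → best response T.
Mutual best responses: (B, R, T).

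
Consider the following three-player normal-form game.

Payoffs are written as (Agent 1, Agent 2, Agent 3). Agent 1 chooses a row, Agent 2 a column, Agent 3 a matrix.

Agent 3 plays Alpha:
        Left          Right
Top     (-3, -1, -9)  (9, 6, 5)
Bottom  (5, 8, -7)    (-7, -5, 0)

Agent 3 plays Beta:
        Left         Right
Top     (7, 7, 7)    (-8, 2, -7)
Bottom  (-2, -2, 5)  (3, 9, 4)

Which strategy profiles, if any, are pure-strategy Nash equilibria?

The pure Nash equilibria are (Top, Left, Beta) and (Top, Right, Alpha) and (Bottom, Right, Beta).

Agent 1 against (Left, Alpha): payoffs -3, 5 → best response Bottom.
Agent 1 against (Left, Beta): payoffs 7, -2 → best response Top.
Agent 1 against (Right, Alpha): payoffs 9, -7 → best response Top.
Agent 1 against (Right, Beta): payoffs -8, 3 → best response Bottom.
Agent 2 against (Top, Alpha): payoffs -1, 6 → best response Right.
Agent 2 against (Top, Beta): payoffs 7, 2 → best response Left.
Agent 2 against (Bottom, Alpha): payoffs 8, -5 → best response Left.
Agent 2 against (Bottom, Beta): payoffs -2, 9 → best response Right.
Agent 3 against (Top, Left): payoffs -9, 7 → best response Beta.
Agent 3 against (Top, Right): payoffs 5, -7 → best response Alpha.
Agent 3 against (Bottom, Left): payoffs -7, 5 → best response Beta.
Agent 3 against (Bottom, Right): payoffs 0, 4 → best response Beta.
Mutual best responses: (Top, Left, Beta); (Top, Right, Alpha); (Bottom, Right, Beta).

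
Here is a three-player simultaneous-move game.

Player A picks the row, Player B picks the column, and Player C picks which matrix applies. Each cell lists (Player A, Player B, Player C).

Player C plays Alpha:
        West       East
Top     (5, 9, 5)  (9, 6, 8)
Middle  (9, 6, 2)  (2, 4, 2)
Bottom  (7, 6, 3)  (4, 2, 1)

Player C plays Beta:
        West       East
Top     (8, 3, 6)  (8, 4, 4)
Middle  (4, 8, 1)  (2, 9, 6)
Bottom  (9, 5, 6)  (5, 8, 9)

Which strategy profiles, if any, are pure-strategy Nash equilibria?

(Top, West, Alpha): Player A can switch to Middle (5 → 9). Not NE.
(Top, West, Beta): Player A can switch to Bottom (8 → 9). Not NE.
(Top, East, Alpha): Player B can switch to West (6 → 9). Not NE.
(Top, East, Beta): Player C can switch to Alpha (4 → 8). Not NE.
(Middle, West, Alpha): Player A gets 9, best alternative 7; Player B gets 6, best alternative 4; Player C gets 2, best alternative 1. No profitable deviation — NE.
(Middle, West, Beta): Player A can switch to Top (4 → 8). Not NE.
(Middle, East, Alpha): Player A can switch to Top (2 → 9). Not NE.
(Middle, East, Beta): Player A can switch to Top (2 → 8). Not NE.
(Bottom, West, Alpha): Player A can switch to Middle (7 → 9). Not NE.
(Bottom, West, Beta): Player B can switch to East (5 → 8). Not NE.
(Bottom, East, Alpha): Player A can switch to Top (4 → 9). Not NE.
(Bottom, East, Beta): Player A can switch to Top (5 → 8). Not NE.

The unique pure-strategy Nash equilibrium is (Middle, West, Alpha).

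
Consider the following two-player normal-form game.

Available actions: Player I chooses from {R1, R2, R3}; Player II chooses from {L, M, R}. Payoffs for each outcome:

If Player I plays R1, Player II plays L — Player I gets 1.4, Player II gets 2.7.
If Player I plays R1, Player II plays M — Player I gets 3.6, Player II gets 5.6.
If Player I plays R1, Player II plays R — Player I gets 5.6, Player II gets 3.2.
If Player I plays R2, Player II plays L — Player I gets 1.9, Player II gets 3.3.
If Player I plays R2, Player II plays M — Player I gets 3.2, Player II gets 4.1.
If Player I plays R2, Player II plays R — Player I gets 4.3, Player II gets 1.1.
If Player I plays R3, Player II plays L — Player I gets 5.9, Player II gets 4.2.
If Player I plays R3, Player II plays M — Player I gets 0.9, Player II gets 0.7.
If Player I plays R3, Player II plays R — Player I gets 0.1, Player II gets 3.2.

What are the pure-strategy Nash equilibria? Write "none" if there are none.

(R1, M), (R3, L)

For each player, find the best response to each opponent profile; mutual best responses are the pure NE.
Player I against L: payoffs 1.4, 1.9, 5.9 → best response R3.
Player I against M: payoffs 3.6, 3.2, 0.9 → best response R1.
Player I against R: payoffs 5.6, 4.3, 0.1 → best response R1.
Player II against R1: payoffs 2.7, 5.6, 3.2 → best response M.
Player II against R2: payoffs 3.3, 4.1, 1.1 → best response M.
Player II against R3: payoffs 4.2, 0.7, 3.2 → best response L.
Mutual best responses: (R1, M); (R3, L).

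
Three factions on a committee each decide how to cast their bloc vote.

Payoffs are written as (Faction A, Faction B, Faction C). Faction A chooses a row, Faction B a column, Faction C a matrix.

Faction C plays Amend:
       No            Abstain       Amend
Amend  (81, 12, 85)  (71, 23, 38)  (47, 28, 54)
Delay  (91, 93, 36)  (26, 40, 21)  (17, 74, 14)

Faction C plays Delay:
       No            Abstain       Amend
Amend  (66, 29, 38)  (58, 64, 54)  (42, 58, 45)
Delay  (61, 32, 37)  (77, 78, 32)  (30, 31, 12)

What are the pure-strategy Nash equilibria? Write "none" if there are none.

Faction A against (No, Amend): payoffs 81, 91 → best response Delay.
Faction A against (No, Delay): payoffs 66, 61 → best response Amend.
Faction A against (Abstain, Amend): payoffs 71, 26 → best response Amend.
Faction A against (Abstain, Delay): payoffs 58, 77 → best response Delay.
Faction A against (Amend, Amend): payoffs 47, 17 → best response Amend.
Faction A against (Amend, Delay): payoffs 42, 30 → best response Amend.
Faction B against (Amend, Amend): payoffs 12, 23, 28 → best response Amend.
Faction B against (Amend, Delay): payoffs 29, 64, 58 → best response Abstain.
Faction B against (Delay, Amend): payoffs 93, 40, 74 → best response No.
Faction B against (Delay, Delay): payoffs 32, 78, 31 → best response Abstain.
Faction C against (Amend, No): payoffs 85, 38 → best response Amend.
Faction C against (Amend, Abstain): payoffs 38, 54 → best response Delay.
Faction C against (Amend, Amend): payoffs 54, 45 → best response Amend.
Faction C against (Delay, No): payoffs 36, 37 → best response Delay.
Faction C against (Delay, Abstain): payoffs 21, 32 → best response Delay.
Faction C against (Delay, Amend): payoffs 14, 12 → best response Amend.
Mutual best responses: (Amend, Amend, Amend); (Delay, Abstain, Delay).

Pure-strategy Nash equilibria: (Amend, Amend, Amend); (Delay, Abstain, Delay)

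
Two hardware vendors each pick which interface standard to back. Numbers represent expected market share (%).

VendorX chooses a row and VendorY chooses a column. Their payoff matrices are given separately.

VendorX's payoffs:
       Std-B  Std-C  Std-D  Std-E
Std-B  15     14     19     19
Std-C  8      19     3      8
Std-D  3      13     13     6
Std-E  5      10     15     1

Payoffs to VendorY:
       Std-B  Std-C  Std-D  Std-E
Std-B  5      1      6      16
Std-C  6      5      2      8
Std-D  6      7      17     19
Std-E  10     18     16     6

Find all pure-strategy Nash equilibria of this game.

Pure NE: (Std-B, Std-E)

For each player, find the best response to each opponent profile; mutual best responses are the pure NE.
VendorX against Std-B: payoffs 15, 8, 3, 5 → best response Std-B.
VendorX against Std-C: payoffs 14, 19, 13, 10 → best response Std-C.
VendorX against Std-D: payoffs 19, 3, 13, 15 → best response Std-B.
VendorX against Std-E: payoffs 19, 8, 6, 1 → best response Std-B.
VendorY against Std-B: payoffs 5, 1, 6, 16 → best response Std-E.
VendorY against Std-C: payoffs 6, 5, 2, 8 → best response Std-E.
VendorY against Std-D: payoffs 6, 7, 17, 19 → best response Std-E.
VendorY against Std-E: payoffs 10, 18, 16, 6 → best response Std-C.
Mutual best responses: (Std-B, Std-E).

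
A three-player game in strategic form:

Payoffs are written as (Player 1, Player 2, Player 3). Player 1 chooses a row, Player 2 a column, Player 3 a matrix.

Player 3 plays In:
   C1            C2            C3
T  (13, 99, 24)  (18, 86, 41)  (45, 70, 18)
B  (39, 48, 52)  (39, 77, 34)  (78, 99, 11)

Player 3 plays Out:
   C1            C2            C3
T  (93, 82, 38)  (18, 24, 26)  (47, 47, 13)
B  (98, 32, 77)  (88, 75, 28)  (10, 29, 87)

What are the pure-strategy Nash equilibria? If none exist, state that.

Player 1 against (C1, In): payoffs 13, 39 → best response B.
Player 1 against (C1, Out): payoffs 93, 98 → best response B.
Player 1 against (C2, In): payoffs 18, 39 → best response B.
Player 1 against (C2, Out): payoffs 18, 88 → best response B.
Player 1 against (C3, In): payoffs 45, 78 → best response B.
Player 1 against (C3, Out): payoffs 47, 10 → best response T.
Player 2 against (T, In): payoffs 99, 86, 70 → best response C1.
Player 2 against (T, Out): payoffs 82, 24, 47 → best response C1.
Player 2 against (B, In): payoffs 48, 77, 99 → best response C3.
Player 2 against (B, Out): payoffs 32, 75, 29 → best response C2.
Player 3 against (T, C1): payoffs 24, 38 → best response Out.
Player 3 against (T, C2): payoffs 41, 26 → best response In.
Player 3 against (T, C3): payoffs 18, 13 → best response In.
Player 3 against (B, C1): payoffs 52, 77 → best response Out.
Player 3 against (B, C2): payoffs 34, 28 → best response In.
Player 3 against (B, C3): payoffs 11, 87 → best response Out.
No profile is a mutual best response for all players.

This game has no pure Nash equilibrium.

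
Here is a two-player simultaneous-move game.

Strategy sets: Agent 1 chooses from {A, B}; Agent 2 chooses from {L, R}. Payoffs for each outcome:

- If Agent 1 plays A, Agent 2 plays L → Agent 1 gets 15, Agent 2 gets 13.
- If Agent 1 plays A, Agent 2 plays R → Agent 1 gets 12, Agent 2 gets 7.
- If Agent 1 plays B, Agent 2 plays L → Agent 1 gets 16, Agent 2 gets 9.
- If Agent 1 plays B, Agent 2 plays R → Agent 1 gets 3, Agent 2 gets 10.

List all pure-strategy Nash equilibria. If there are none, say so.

none

Agent 1 against L: payoffs 15, 16 → best response B.
Agent 1 against R: payoffs 12, 3 → best response A.
Agent 2 against A: payoffs 13, 7 → best response L.
Agent 2 against B: payoffs 9, 10 → best response R.
No profile is a mutual best response for all players.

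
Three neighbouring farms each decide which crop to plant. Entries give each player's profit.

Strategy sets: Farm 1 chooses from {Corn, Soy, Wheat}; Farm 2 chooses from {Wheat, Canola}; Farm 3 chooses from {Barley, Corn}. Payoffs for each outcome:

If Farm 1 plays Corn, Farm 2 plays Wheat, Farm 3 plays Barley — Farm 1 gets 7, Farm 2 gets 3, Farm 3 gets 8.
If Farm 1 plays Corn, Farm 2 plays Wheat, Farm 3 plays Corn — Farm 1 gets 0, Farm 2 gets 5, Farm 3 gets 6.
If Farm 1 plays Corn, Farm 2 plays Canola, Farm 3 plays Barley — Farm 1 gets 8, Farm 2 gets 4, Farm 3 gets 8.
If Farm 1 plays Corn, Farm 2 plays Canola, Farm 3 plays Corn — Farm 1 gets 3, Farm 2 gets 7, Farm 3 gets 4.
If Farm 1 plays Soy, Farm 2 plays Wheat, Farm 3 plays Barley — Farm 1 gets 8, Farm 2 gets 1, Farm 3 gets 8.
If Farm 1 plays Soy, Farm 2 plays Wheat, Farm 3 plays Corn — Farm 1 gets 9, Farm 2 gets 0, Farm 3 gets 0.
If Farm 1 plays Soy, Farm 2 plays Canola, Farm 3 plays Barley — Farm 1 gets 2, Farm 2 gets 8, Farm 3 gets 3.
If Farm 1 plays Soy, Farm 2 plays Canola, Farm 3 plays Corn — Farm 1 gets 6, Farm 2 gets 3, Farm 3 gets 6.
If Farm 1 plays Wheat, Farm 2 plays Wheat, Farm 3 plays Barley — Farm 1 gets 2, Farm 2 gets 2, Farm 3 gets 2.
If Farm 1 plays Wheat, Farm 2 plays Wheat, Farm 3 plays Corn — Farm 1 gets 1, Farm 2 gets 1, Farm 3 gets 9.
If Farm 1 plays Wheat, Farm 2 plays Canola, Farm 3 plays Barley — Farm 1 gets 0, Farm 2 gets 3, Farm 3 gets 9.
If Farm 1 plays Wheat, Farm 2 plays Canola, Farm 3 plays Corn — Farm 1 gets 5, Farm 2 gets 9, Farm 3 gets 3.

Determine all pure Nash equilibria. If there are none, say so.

(Corn, Wheat, Barley): Farm 1 can switch to Soy (7 → 8). Not NE.
(Corn, Wheat, Corn): Farm 1 can switch to Soy (0 → 9). Not NE.
(Corn, Canola, Barley): Farm 1 gets 8, best alternative 2; Farm 2 gets 4, best alternative 3; Farm 3 gets 8, best alternative 4. No profitable deviation — NE.
(Corn, Canola, Corn): Farm 1 can switch to Soy (3 → 6). Not NE.
(Soy, Wheat, Barley): Farm 2 can switch to Canola (1 → 8). Not NE.
(Soy, Wheat, Corn): Farm 2 can switch to Canola (0 → 3). Not NE.
(Soy, Canola, Barley): Farm 1 can switch to Corn (2 → 8). Not NE.
(Soy, Canola, Corn): Farm 1 gets 6, best alternative 5; Farm 2 gets 3, best alternative 0; Farm 3 gets 6, best alternative 3. No profitable deviation — NE.
(The remaining 4 profiles each have a profitable deviation by the same check.)

(Corn, Canola, Barley); (Soy, Canola, Corn)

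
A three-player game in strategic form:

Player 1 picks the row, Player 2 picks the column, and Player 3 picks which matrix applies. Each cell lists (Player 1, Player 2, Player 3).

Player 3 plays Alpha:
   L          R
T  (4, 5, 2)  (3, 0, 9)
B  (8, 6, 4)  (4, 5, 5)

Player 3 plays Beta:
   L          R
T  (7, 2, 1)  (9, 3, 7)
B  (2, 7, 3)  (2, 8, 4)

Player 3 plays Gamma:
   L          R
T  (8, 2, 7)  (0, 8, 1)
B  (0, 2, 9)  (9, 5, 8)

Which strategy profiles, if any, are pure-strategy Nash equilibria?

The unique pure-strategy Nash equilibrium is (B, R, Gamma).

(T, L, Alpha): Player 1 can switch to B (4 → 8). Not NE.
(T, L, Beta): Player 2 can switch to R (2 → 3). Not NE.
(T, L, Gamma): Player 2 can switch to R (2 → 8). Not NE.
(T, R, Alpha): Player 1 can switch to B (3 → 4). Not NE.
(T, R, Beta): Player 3 can switch to Alpha (7 → 9). Not NE.
(T, R, Gamma): Player 1 can switch to B (0 → 9). Not NE.
(B, L, Alpha): Player 3 can switch to Gamma (4 → 9). Not NE.
(B, L, Beta): Player 1 can switch to T (2 → 7). Not NE.
(B, L, Gamma): Player 1 can switch to T (0 → 8). Not NE.
(B, R, Alpha): Player 2 can switch to L (5 → 6). Not NE.
(B, R, Gamma): Player 1 gets 9, best alternative 0; Player 2 gets 5, best alternative 2; Player 3 gets 8, best alternative 5. No profitable deviation — NE.
(The remaining 1 profile has a profitable deviation by the same check.)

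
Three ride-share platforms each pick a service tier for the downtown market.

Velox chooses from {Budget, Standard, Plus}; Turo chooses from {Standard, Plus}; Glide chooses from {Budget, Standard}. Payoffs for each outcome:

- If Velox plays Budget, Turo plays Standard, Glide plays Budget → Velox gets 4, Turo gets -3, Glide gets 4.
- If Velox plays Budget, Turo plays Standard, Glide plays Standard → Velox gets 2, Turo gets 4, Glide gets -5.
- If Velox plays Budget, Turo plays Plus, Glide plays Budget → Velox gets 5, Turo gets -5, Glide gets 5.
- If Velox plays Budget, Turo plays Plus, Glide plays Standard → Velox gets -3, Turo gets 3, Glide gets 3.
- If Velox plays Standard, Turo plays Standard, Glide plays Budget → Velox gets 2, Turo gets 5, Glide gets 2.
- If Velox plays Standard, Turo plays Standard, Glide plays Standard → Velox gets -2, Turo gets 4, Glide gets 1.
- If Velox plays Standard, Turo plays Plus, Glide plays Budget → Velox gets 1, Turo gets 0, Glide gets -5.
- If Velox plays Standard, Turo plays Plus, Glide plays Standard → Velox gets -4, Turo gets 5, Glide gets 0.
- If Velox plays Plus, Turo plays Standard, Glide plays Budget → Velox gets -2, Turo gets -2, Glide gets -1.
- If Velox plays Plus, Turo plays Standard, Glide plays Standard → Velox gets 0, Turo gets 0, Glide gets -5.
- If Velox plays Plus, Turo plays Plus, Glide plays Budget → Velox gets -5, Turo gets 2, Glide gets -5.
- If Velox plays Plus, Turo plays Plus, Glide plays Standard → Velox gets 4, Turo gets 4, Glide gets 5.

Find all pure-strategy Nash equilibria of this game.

(Budget, Standard, Budget): Velox gets 4, best alternative 2; Turo gets -3, best alternative -5; Glide gets 4, best alternative -5. No profitable deviation — NE.
(Budget, Standard, Standard): Glide can switch to Budget (-5 → 4). Not NE.
(Budget, Plus, Budget): Turo can switch to Standard (-5 → -3). Not NE.
(Budget, Plus, Standard): Velox can switch to Plus (-3 → 4). Not NE.
(Standard, Standard, Budget): Velox can switch to Budget (2 → 4). Not NE.
(Standard, Standard, Standard): Velox can switch to Budget (-2 → 2). Not NE.
(Standard, Plus, Budget): Velox can switch to Budget (1 → 5). Not NE.
(Standard, Plus, Standard): Velox can switch to Budget (-4 → -3). Not NE.
(Plus, Standard, Budget): Velox can switch to Budget (-2 → 4). Not NE.
(Plus, Standard, Standard): Velox can switch to Budget (0 → 2). Not NE.
(Plus, Plus, Budget): Velox can switch to Budget (-5 → 5). Not NE.
(Plus, Plus, Standard): Velox gets 4, best alternative -3; Turo gets 4, best alternative 0; Glide gets 5, best alternative -5. No profitable deviation — NE.

The pure Nash equilibria are (Budget, Standard, Budget); (Plus, Plus, Standard).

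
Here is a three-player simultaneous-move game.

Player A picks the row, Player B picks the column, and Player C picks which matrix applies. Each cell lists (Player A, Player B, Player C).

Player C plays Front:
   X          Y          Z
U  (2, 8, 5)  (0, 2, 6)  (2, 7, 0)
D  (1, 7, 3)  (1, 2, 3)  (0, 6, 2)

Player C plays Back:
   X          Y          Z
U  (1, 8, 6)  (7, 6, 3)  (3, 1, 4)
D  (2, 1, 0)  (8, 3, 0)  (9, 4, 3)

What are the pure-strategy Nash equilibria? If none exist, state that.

(U, X, Front): Player C can switch to Back (5 → 6). Not NE.
(U, X, Back): Player A can switch to D (1 → 2). Not NE.
(U, Y, Front): Player A can switch to D (0 → 1). Not NE.
(U, Y, Back): Player A can switch to D (7 → 8). Not NE.
(U, Z, Front): Player B can switch to X (7 → 8). Not NE.
(U, Z, Back): Player A can switch to D (3 → 9). Not NE.
(D, Z, Back): Player A gets 9, best alternative 3; Player B gets 4, best alternative 3; Player C gets 3, best alternative 2. No profitable deviation — NE.
(The remaining 5 profiles each have a profitable deviation by the same check.)

Pure NE: (D, Z, Back)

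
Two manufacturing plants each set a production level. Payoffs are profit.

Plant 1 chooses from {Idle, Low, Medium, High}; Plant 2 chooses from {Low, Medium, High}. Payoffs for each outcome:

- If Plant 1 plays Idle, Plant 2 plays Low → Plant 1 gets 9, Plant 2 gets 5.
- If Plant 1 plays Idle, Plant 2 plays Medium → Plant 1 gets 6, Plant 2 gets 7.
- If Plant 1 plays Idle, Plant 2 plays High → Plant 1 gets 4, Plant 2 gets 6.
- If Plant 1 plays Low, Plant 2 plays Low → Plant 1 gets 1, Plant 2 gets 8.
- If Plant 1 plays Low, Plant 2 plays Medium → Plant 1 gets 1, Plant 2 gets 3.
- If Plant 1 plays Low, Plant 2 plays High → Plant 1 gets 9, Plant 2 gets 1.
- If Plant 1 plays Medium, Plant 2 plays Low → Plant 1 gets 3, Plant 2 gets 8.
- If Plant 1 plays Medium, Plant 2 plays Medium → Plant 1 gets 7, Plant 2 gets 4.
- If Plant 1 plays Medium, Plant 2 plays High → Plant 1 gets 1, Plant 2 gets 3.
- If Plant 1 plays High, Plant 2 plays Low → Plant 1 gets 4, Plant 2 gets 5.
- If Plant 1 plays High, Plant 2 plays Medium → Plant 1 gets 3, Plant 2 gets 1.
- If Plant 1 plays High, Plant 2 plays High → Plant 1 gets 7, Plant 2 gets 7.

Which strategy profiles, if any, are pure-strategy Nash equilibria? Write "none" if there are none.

For each strategy profile, look for a profitable unilateral deviation.
(Idle, Low): Plant 2 can switch to Medium (5 → 7). Not NE.
(Idle, Medium): Plant 1 can switch to Medium (6 → 7). Not NE.
(Idle, High): Plant 1 can switch to Low (4 → 9). Not NE.
(Low, Low): Plant 1 can switch to Idle (1 → 9). Not NE.
(Low, Medium): Plant 1 can switch to Idle (1 → 6). Not NE.
(Low, High): Plant 2 can switch to Low (1 → 8). Not NE.
(Medium, Low): Plant 1 can switch to Idle (3 → 9). Not NE.
(Medium, Medium): Plant 2 can switch to Low (4 → 8). Not NE.
(Medium, High): Plant 1 can switch to Idle (1 → 4). Not NE.
(High, Low): Plant 1 can switch to Idle (4 → 9). Not NE.
(The remaining 2 profiles each have a profitable deviation by the same check.)

This game has no pure Nash equilibrium.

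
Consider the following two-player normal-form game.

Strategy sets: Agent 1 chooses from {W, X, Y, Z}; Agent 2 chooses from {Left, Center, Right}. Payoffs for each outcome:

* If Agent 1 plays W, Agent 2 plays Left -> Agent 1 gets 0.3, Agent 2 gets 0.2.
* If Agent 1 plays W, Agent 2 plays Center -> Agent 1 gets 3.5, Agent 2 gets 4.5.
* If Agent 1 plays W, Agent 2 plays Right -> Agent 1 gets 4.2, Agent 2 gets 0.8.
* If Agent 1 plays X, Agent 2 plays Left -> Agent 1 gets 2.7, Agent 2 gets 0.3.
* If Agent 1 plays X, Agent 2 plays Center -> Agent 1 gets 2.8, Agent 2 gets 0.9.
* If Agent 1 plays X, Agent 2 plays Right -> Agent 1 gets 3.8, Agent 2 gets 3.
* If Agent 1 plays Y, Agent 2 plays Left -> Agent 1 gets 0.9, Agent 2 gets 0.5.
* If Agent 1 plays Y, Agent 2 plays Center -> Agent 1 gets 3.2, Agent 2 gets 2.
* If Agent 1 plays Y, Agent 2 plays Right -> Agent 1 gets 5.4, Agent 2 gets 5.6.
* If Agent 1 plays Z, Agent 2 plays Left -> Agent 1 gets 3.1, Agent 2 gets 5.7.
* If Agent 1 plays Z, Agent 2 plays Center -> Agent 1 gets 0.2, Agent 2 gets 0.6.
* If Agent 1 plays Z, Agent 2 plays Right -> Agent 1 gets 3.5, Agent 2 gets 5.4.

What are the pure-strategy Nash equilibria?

Pure-strategy Nash equilibria: (W, Center); (Y, Right); (Z, Left)

(W, Left): Agent 1 can switch to X (0.3 → 2.7). Not NE.
(W, Center): Agent 1 gets 3.5, best alternative 3.2; Agent 2 gets 4.5, best alternative 0.8. No profitable deviation — NE.
(W, Right): Agent 1 can switch to Y (4.2 → 5.4). Not NE.
(X, Left): Agent 1 can switch to Z (2.7 → 3.1). Not NE.
(X, Center): Agent 1 can switch to W (2.8 → 3.5). Not NE.
(X, Right): Agent 1 can switch to W (3.8 → 4.2). Not NE.
(Y, Left): Agent 1 can switch to X (0.9 → 2.7). Not NE.
(Y, Center): Agent 1 can switch to W (3.2 → 3.5). Not NE.
(Y, Right): Agent 1 gets 5.4, best alternative 4.2; Agent 2 gets 5.6, best alternative 2. No profitable deviation — NE.
(Z, Left): Agent 1 gets 3.1, best alternative 2.7; Agent 2 gets 5.7, best alternative 5.4. No profitable deviation — NE.
(Z, Center): Agent 1 can switch to W (0.2 → 3.5). Not NE.
(Z, Right): Agent 1 can switch to W (3.5 → 4.2). Not NE.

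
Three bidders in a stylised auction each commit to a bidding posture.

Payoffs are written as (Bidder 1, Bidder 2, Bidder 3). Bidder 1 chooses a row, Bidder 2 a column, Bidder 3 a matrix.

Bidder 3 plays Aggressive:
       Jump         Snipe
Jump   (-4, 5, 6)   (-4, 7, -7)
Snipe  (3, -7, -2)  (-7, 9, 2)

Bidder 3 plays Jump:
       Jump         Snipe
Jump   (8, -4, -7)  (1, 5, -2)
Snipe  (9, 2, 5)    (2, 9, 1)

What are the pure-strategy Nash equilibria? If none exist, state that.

Bidder 1 against (Jump, Aggressive): payoffs -4, 3 → best response Snipe.
Bidder 1 against (Jump, Jump): payoffs 8, 9 → best response Snipe.
Bidder 1 against (Snipe, Aggressive): payoffs -4, -7 → best response Jump.
Bidder 1 against (Snipe, Jump): payoffs 1, 2 → best response Snipe.
Bidder 2 against (Jump, Aggressive): payoffs 5, 7 → best response Snipe.
Bidder 2 against (Jump, Jump): payoffs -4, 5 → best response Snipe.
Bidder 2 against (Snipe, Aggressive): payoffs -7, 9 → best response Snipe.
Bidder 2 against (Snipe, Jump): payoffs 2, 9 → best response Snipe.
Bidder 3 against (Jump, Jump): payoffs 6, -7 → best response Aggressive.
Bidder 3 against (Jump, Snipe): payoffs -7, -2 → best response Jump.
Bidder 3 against (Snipe, Jump): payoffs -2, 5 → best response Jump.
Bidder 3 against (Snipe, Snipe): payoffs 2, 1 → best response Aggressive.
No profile is a mutual best response for all players.

There is no pure-strategy Nash equilibrium.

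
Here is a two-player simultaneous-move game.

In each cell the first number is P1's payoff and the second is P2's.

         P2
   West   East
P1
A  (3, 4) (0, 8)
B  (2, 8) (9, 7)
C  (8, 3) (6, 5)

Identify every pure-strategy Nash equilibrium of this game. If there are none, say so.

(A, West): P1 can switch to C (3 → 8). Not NE.
(A, East): P1 can switch to B (0 → 9). Not NE.
(B, West): P1 can switch to A (2 → 3). Not NE.
(B, East): P2 can switch to West (7 → 8). Not NE.
(C, West): P2 can switch to East (3 → 5). Not NE.
(C, East): P1 can switch to B (6 → 9). Not NE.

This game has no pure Nash equilibrium.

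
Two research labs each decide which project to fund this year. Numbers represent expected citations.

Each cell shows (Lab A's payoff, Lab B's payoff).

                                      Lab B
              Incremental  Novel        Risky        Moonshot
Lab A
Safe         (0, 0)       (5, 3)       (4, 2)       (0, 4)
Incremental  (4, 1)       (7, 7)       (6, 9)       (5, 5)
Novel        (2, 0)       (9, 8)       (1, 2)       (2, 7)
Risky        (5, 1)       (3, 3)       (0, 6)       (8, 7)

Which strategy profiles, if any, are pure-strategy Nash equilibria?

(Incremental, Risky), (Novel, Novel), (Risky, Moonshot)

Mark each player's best response to every combination of opponents' strategies; a profile where every player is best-responding is a pure Nash equilibrium.
Lab A against Incremental: payoffs 0, 4, 2, 5 → best response Risky.
Lab A against Novel: payoffs 5, 7, 9, 3 → best response Novel.
Lab A against Risky: payoffs 4, 6, 1, 0 → best response Incremental.
Lab A against Moonshot: payoffs 0, 5, 2, 8 → best response Risky.
Lab B against Safe: payoffs 0, 3, 2, 4 → best response Moonshot.
Lab B against Incremental: payoffs 1, 7, 9, 5 → best response Risky.
Lab B against Novel: payoffs 0, 8, 2, 7 → best response Novel.
Lab B against Risky: payoffs 1, 3, 6, 7 → best response Moonshot.
Mutual best responses: (Incremental, Risky); (Novel, Novel); (Risky, Moonshot).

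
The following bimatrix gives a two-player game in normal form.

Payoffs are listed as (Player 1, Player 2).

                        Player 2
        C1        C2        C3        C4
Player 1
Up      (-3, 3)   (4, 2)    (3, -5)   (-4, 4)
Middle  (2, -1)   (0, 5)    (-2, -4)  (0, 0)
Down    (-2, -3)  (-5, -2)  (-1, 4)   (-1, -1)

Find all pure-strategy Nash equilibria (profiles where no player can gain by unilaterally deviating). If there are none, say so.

(Up, C1): Player 1 can switch to Middle (-3 → 2). Not NE.
(Up, C2): Player 2 can switch to C1 (2 → 3). Not NE.
(Up, C3): Player 2 can switch to C1 (-5 → 3). Not NE.
(Up, C4): Player 1 can switch to Middle (-4 → 0). Not NE.
(Middle, C1): Player 2 can switch to C2 (-1 → 5). Not NE.
(Middle, C2): Player 1 can switch to Up (0 → 4). Not NE.
(Middle, C3): Player 1 can switch to Up (-2 → 3). Not NE.
(Middle, C4): Player 2 can switch to C2 (0 → 5). Not NE.
(The remaining 4 profiles each have a profitable deviation by the same check.)

No pure-strategy Nash equilibrium.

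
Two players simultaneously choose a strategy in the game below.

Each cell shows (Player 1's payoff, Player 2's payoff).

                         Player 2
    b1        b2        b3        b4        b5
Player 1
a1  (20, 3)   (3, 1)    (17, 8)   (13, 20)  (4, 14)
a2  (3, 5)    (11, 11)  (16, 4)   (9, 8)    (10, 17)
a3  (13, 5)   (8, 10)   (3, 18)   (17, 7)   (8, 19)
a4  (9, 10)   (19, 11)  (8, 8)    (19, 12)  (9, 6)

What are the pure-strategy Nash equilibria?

For each player, find the best response to each opponent profile; mutual best responses are the pure NE.
Player 1 against b1: payoffs 20, 3, 13, 9 → best response a1.
Player 1 against b2: payoffs 3, 11, 8, 19 → best response a4.
Player 1 against b3: payoffs 17, 16, 3, 8 → best response a1.
Player 1 against b4: payoffs 13, 9, 17, 19 → best response a4.
Player 1 against b5: payoffs 4, 10, 8, 9 → best response a2.
Player 2 against a1: payoffs 3, 1, 8, 20, 14 → best response b4.
Player 2 against a2: payoffs 5, 11, 4, 8, 17 → best response b5.
Player 2 against a3: payoffs 5, 10, 18, 7, 19 → best response b5.
Player 2 against a4: payoffs 10, 11, 8, 12, 6 → best response b4.
Mutual best responses: (a2, b5); (a4, b4).

Pure-strategy Nash equilibria: (a2, b5); (a4, b4)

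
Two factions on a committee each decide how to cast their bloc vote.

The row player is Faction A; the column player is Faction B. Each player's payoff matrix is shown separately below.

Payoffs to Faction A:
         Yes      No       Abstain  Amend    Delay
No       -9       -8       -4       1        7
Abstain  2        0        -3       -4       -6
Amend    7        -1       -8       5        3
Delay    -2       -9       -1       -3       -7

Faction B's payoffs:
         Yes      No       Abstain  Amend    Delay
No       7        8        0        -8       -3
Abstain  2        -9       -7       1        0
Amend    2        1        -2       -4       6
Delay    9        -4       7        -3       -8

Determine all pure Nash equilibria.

For each player, find the best response to each opponent profile; mutual best responses are the pure NE.
Faction A against Yes: payoffs -9, 2, 7, -2 → best response Amend.
Faction A against No: payoffs -8, 0, -1, -9 → best response Abstain.
Faction A against Abstain: payoffs -4, -3, -8, -1 → best response Delay.
Faction A against Amend: payoffs 1, -4, 5, -3 → best response Amend.
Faction A against Delay: payoffs 7, -6, 3, -7 → best response No.
Faction B against No: payoffs 7, 8, 0, -8, -3 → best response No.
Faction B against Abstain: payoffs 2, -9, -7, 1, 0 → best response Yes.
Faction B against Amend: payoffs 2, 1, -2, -4, 6 → best response Delay.
Faction B against Delay: payoffs 9, -4, 7, -3, -8 → best response Yes.
No profile is a mutual best response for all players.

No pure-strategy Nash equilibrium.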